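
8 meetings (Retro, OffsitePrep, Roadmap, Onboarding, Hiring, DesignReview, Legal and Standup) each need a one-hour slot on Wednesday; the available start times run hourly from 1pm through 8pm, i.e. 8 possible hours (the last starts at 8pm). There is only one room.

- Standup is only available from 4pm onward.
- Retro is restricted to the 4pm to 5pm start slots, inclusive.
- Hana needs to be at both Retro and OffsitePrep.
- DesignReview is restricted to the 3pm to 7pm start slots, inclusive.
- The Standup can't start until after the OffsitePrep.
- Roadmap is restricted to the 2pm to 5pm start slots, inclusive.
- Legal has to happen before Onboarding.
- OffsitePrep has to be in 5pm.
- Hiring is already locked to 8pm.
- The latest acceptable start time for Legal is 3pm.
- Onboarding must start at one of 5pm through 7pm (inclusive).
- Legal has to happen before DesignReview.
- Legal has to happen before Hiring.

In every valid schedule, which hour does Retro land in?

4pm

Retro's window is 4pm–5pm.
OffsitePrep is fixed at 5pm, and Retro can't share a hour with OffsitePrep.
So Retro must be 4pm.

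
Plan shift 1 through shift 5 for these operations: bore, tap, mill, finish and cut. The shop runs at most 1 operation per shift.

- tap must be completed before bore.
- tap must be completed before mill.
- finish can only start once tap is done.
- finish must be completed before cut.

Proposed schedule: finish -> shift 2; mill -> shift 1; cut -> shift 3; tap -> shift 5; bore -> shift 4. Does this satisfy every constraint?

No. tap must be completed before mill is not satisfied.

tap must be completed before mill — violated.
finish must be completed before cut — holds.
The shop runs at most 1 operation per shift — holds.
tap must be completed before bore — violated.
finish can only start once tap is done — violated.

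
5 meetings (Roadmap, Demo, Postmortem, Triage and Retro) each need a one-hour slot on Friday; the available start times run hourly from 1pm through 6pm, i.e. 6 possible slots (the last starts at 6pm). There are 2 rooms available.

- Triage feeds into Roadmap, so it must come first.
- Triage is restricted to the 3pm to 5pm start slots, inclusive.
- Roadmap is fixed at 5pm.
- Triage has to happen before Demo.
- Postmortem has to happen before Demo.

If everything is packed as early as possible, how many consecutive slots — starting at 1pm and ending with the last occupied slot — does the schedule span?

5 slots

The precedence chain requires at least 2 distinct slots.
With at most 2 per slot and 5 meetings, at least 3 slots are needed.
Roadmap can't be placed before 5pm — that is slot 5 counting from 1pm — so the schedule must run through at least 5 slots.
5 works (last occupied slot: 5pm): for example Roadmap=5pm; Demo=4pm; Retro=1pm; Postmortem=1pm; Triage=3pm.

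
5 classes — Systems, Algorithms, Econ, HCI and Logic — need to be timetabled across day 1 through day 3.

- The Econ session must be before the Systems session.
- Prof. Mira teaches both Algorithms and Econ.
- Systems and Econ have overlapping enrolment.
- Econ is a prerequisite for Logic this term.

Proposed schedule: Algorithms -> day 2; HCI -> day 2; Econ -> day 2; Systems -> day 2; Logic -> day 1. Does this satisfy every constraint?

The Econ session must be before the Systems session — violated.
Prof. Mira teaches both Algorithms and Econ — violated.
Systems and Econ have overlapping enrolment — violated.
Econ is a prerequisite for Logic this term — violated.

No — it violates: Econ is a prerequisite for Logic this term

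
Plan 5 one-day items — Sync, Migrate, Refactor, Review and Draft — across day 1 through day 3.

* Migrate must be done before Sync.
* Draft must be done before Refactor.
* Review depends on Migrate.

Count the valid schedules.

Splitting on Sync: it can be day 2 (6), day 3 (9). Listing each branch's schedules as (Migrate, Refactor, Review, Draft) by day number:
Sync=day 2: (1,2,2,1) (1,2,3,1) (1,3,2,1) (1,3,2,2) (1,3,3,1) (1,3,3,2) — 6.
Sync=day 3: (1,2,2,1) (1,2,3,1) (1,3,2,1) (1,3,2,2) (1,3,3,1) (1,3,3,2) (2,2,3,1) (2,3,3,1) (2,3,3,2) — 9.
Summing: 6 + 9 = 15.

15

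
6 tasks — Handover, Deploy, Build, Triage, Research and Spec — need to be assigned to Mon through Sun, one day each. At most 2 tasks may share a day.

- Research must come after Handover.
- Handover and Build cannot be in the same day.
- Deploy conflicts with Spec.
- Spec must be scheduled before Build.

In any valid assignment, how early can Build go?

Precedence pushes Build to at least Tue.
Build at Tue is achievable: Handover -> Mon, Deploy -> Wed, Triage -> Wed, Research -> Tue, Build -> Tue, Spec -> Mon.

Tue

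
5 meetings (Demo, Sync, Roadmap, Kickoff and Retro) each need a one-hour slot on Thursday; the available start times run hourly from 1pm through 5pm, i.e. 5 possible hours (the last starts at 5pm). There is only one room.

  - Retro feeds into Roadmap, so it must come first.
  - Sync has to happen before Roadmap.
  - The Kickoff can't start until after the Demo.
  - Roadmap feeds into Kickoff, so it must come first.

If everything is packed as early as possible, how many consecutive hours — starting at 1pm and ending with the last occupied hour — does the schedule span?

5 hours

The precedence chain requires at least 3 distinct hours.
With at most 1 per hour and 5 meetings, at least 5 hours are needed.
5 works (last occupied hour: 5pm): for example Demo in 4pm, Kickoff in 5pm, Sync in 1pm, Roadmap in 3pm, Retro in 2pm.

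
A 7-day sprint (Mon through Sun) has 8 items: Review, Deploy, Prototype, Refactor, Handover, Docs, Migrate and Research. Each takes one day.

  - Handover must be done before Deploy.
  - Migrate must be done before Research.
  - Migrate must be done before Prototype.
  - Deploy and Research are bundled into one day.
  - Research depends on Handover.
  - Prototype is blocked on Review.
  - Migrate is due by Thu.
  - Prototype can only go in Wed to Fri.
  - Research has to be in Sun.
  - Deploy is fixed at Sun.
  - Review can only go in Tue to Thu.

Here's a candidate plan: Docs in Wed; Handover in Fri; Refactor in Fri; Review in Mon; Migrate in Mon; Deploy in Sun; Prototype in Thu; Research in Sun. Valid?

Invalid. Review can only go in Tue to Thu.

Migrate must be done before Prototype — holds.
Prototype can only go in Wed to Fri — holds.
Research depends on Handover — holds.
Deploy and Research are bundled into one day — holds.
Review can only go in Tue to Thu — violated.
Research has to be in Sun — holds.
Migrate is due by Thu — holds.
Migrate must be done before Research — holds.
Prototype is blocked on Review — holds.
Handover must be done before Deploy — holds.
Deploy is fixed at Sun — holds.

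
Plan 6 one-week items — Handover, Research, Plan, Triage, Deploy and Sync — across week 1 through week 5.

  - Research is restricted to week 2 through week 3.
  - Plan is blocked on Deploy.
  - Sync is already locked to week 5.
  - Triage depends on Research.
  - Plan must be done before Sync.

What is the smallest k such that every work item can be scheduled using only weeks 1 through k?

5 weeks

The precedence chain requires at least 3 distinct weeks.
Sync can't be placed before week 5, so the schedule must run through at least week 5.
5 works (last occupied week: week 5): for example Sync -> week 5; Handover -> week 1; Plan -> week 2; Triage -> week 3; Deploy -> week 1; Research -> week 2.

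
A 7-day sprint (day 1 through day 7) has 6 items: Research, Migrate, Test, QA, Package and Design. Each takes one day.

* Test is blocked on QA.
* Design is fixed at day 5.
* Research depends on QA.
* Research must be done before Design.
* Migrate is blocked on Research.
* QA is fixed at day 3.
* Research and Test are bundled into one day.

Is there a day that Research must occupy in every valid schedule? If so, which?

day 4

QA is fixed at day 3 and must come before Research, so Research is at least day 4.
Design is fixed at day 5 and must come after Research, so Research is at most day 4.
So Research must be day 4.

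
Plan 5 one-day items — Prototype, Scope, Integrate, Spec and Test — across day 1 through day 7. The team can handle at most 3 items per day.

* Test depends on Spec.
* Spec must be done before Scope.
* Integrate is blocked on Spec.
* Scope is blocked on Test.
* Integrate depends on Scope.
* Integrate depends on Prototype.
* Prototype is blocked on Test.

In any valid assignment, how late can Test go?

day 5

Precedence pushes Test to at least day 2; downstream work caps Test at day 5.
Test at day 5 is achievable: Integrate -> day 7; Scope -> day 6; Prototype -> day 6; Spec -> day 1; Test -> day 5.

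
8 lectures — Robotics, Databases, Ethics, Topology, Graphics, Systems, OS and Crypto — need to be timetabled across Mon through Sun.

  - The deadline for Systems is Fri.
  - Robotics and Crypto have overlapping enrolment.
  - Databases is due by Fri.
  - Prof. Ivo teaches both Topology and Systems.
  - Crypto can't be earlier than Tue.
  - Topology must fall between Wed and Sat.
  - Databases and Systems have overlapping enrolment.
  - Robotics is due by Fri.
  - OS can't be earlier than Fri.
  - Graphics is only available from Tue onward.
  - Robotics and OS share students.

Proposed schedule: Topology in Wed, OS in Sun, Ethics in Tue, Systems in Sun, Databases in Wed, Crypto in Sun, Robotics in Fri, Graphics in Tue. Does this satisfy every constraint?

Invalid. The deadline for Systems is Fri.

The deadline for Systems is Fri — violated.
Databases and Systems have overlapping enrolment — holds.
Robotics and Crypto have overlapping enrolment — holds.
Crypto can't be earlier than Tue — holds.
OS can't be earlier than Fri — holds.
Graphics is only available from Tue onward — holds.
Databases is due by Fri — holds.
Prof. Ivo teaches both Topology and Systems — holds.
Topology must fall between Wed and Sat — holds.
Robotics and OS share students — holds.
Robotics is due by Fri — holds.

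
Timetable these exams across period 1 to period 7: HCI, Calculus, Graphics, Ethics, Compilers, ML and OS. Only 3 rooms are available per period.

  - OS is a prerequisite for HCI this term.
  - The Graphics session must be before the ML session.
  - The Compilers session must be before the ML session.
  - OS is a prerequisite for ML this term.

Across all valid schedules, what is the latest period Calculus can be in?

period 7

Calculus at period 7 is achievable: OS in period 1, HCI in period 2, Graphics in period 1, ML in period 2, Ethics in period 2, Compilers in period 1, Calculus in period 7.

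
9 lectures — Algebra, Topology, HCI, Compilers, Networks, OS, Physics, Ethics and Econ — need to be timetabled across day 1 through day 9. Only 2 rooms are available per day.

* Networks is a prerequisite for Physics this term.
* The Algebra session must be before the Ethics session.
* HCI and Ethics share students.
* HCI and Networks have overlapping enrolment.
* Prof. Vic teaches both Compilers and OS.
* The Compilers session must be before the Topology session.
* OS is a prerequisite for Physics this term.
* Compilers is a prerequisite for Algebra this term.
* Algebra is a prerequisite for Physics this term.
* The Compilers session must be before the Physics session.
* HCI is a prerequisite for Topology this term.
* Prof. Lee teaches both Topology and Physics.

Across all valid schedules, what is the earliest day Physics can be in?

day 3

Precedence pushes Physics to at least day 3.
Physics at day 3 is achievable: Physics=day 3, OS=day 2, Ethics=day 4, Econ=day 5, Algebra=day 2, Compilers=day 1, HCI=day 3, Topology=day 4, Networks=day 1.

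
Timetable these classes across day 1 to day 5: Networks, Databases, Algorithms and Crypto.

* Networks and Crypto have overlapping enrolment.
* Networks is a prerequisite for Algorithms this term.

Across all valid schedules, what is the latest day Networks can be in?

day 4

Downstream work caps Networks at day 4.
Networks at day 4 is achievable: Crypto in day 1, Networks in day 4, Databases in day 1, Algorithms in day 5.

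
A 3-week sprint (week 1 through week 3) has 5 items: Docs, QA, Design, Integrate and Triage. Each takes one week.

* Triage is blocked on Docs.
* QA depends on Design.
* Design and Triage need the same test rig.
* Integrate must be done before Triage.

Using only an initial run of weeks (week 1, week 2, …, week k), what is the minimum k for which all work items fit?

2 weeks

The precedence chain requires at least 2 distinct weeks.
2 works (last occupied week: week 2): for example Docs in week 1; Integrate in week 1; Triage in week 2; QA in week 2; Design in week 1.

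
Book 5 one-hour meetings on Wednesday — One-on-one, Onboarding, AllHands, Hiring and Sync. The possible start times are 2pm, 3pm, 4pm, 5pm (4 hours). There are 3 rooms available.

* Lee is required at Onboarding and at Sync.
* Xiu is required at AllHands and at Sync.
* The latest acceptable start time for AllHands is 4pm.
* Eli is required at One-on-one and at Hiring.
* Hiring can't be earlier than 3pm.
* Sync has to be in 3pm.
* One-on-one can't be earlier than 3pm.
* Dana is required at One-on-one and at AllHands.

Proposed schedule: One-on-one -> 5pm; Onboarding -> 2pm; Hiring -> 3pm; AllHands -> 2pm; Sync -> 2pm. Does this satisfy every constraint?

No. Sync has to be in 3pm is not satisfied.

Hiring can't be earlier than 3pm — holds.
Lee is required at Onboarding and at Sync — violated.
Xiu is required at AllHands and at Sync — violated.
One-on-one can't be earlier than 3pm — holds.
Sync has to be in 3pm — violated.
Eli is required at One-on-one and at Hiring — holds.
There are 3 rooms available — holds.
The latest acceptable start time for AllHands is 4pm — holds.
Dana is required at One-on-one and at AllHands — holds.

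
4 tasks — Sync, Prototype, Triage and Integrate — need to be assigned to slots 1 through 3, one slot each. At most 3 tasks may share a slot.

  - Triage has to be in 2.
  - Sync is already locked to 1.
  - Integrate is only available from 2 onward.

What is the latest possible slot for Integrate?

Integrate is available from 2.
Integrate at 3 is achievable: Integrate=3; Sync=1; Triage=2; Prototype=1.

3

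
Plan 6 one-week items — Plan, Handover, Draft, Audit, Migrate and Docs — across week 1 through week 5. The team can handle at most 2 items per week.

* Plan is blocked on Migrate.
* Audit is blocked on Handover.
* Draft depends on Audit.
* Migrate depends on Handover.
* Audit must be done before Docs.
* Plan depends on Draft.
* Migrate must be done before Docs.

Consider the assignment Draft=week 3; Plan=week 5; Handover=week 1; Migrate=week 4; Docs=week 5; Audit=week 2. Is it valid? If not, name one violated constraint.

The team can handle at most 2 items per week — holds.
Audit is blocked on Handover — holds.
Plan depends on Draft — holds.
Audit must be done before Docs — holds.
Draft depends on Audit — holds.
Migrate must be done before Docs — holds.
Plan is blocked on Migrate — holds.
Migrate depends on Handover — holds.

Yes, all constraints hold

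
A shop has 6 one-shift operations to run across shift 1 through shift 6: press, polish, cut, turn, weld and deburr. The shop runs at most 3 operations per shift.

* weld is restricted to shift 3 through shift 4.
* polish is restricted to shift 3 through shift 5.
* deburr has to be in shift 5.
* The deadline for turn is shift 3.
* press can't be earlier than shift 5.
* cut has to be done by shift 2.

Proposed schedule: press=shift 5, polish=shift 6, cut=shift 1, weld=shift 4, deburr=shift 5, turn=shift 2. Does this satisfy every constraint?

Invalid. polish is restricted to shift 3 through shift 5.

deburr has to be in shift 5 — holds.
weld is restricted to shift 3 through shift 4 — holds.
The deadline for turn is shift 3 — holds.
cut has to be done by shift 2 — holds.
press can't be earlier than shift 5 — holds.
polish is restricted to shift 3 through shift 5 — violated.
The shop runs at most 3 operations per shift — holds.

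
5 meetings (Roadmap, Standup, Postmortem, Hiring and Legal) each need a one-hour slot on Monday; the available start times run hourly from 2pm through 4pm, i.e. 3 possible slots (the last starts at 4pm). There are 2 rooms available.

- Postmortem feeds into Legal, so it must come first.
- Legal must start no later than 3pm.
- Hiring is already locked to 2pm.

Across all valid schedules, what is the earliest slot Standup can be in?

Standup at 3pm is achievable: Roadmap=4pm, Standup=3pm, Hiring=2pm, Legal=3pm, Postmortem=2pm.
Nothing earlier works — the capacity limit rule out every slot before 3pm.

3pm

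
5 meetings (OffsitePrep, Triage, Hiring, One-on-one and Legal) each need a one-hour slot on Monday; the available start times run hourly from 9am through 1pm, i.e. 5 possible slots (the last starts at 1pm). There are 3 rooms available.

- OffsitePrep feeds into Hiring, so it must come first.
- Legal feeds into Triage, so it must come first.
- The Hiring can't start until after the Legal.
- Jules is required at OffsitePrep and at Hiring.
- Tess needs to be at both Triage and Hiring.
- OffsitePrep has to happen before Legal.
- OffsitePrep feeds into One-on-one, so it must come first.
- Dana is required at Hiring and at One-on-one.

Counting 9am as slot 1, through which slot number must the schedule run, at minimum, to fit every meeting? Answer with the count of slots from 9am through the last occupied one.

4 slots

The precedence chain requires at least 3 distinct slots.
With at most 3 per slot and 5 meetings, at least 2 slots are needed.
Could 3 slots be enough, i.e. nothing placed later than 11am? No: Triage must come after Legal (at 9am or later) → {10am, 11am}; Legal must come before Triage (at 11am or earlier) → {9am, 10am}; One-on-one must come after OffsitePrep (at 9am or later) → {10am, 11am}; OffsitePrep must come before One-on-one (at 11am or earlier) → {9am, 10am}; Legal must come after OffsitePrep (at 9am or later) → {10am}; Hiring must come after Legal (at 10am or later) → {11am}; Triage can't share with Hiring (11am) → {10am}; Triage must come after Legal (at 10am or later) → nothing is left.
So 3 slots is not enough.
4 works (last occupied slot: 12pm): for example Legal -> 10am; OffsitePrep -> 9am; Hiring -> 11am; Triage -> 12pm; One-on-one -> 10am.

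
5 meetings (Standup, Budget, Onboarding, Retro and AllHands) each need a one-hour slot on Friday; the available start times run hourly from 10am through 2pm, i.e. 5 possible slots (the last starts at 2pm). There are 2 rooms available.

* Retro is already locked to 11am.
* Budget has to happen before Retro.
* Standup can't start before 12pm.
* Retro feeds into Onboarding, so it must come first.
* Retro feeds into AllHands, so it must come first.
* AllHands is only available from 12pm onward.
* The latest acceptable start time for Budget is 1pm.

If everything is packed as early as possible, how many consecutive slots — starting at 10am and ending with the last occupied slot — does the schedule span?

4

The precedence chain requires at least 3 distinct slots.
With at most 2 per slot and 5 meetings, at least 3 slots are needed.
Could 3 slots be enough, i.e. nothing placed later than 12pm? No: Standup's window within 3 slots is {12pm}; Retro's window within 3 slots is {11am}; AllHands's window within 3 slots is {12pm}; Onboarding must come after Retro (at 11am or later) → {12pm}; that puts Standup, Onboarding and AllHands all in 12pm — more than 2 per slot.
So 3 slots is not enough.
4 works (last occupied slot: 1pm): for example Budget -> 10am; Retro -> 11am; Standup -> 12pm; AllHands -> 12pm; Onboarding -> 1pm.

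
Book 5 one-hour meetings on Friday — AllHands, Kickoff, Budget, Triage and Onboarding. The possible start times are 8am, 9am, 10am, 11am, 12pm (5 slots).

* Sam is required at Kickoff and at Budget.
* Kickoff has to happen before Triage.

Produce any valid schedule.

AllHands=8am; Triage=9am; Budget=9am; Onboarding=8am; Kickoff=8am

Checking: Kickoff(8am) before Triage(9am); Kickoff(8am) != Budget(9am).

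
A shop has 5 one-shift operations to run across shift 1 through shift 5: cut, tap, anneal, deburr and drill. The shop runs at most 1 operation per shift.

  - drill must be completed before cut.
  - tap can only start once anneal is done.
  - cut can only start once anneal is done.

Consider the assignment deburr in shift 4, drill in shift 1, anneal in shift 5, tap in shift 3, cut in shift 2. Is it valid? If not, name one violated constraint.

cut can only start once anneal is done — violated.
drill must be completed before cut — holds.
The shop runs at most 1 operation per shift — holds.
tap can only start once anneal is done — violated.

Invalid. cut can only start once anneal is done.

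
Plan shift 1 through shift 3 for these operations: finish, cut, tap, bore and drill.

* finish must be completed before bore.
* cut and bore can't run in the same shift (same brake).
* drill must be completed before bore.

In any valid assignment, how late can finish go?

Downstream work caps finish at shift 2.
finish at shift 2 is achievable: finish=shift 2; tap=shift 1; bore=shift 3; cut=shift 1; drill=shift 1.

shift 2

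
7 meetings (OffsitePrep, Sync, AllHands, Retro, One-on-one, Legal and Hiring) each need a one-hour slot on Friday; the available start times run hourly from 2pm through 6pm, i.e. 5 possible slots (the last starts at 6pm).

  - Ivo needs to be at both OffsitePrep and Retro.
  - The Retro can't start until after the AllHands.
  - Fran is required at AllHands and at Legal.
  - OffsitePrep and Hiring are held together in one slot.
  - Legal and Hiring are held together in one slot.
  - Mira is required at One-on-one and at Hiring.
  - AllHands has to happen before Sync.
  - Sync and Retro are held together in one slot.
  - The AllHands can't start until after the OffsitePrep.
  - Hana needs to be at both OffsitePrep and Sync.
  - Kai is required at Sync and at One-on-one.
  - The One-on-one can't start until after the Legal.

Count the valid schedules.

Splitting on OffsitePrep: it can be 2pm (18), 3pm (6), 4pm (1). Listing each branch's schedules as (Sync, AllHands, Retro, One-on-one, Legal, Hiring):
OffsitePrep=2pm: (4pm,3pm,4pm,3pm,2pm,2pm) (4pm,3pm,4pm,5pm,2pm,2pm) (4pm,3pm,4pm,6pm,2pm,2pm) (5pm,3pm,5pm,3pm,2pm,2pm) (5pm,3pm,5pm,4pm,2pm,2pm) (5pm,3pm,5pm,6pm,2pm,2pm) (5pm,4pm,5pm,3pm,2pm,2pm) (5pm,4pm,5pm,4pm,2pm,2pm) (5pm,4pm,5pm,6pm,2pm,2pm) (6pm,3pm,6pm,3pm,2pm,2pm) (6pm,3pm,6pm,4pm,2pm,2pm) (6pm,3pm,6pm,5pm,2pm,2pm) (6pm,4pm,6pm,3pm,2pm,2pm) (6pm,4pm,6pm,4pm,2pm,2pm) (6pm,4pm,6pm,5pm,2pm,2pm) (6pm,5pm,6pm,3pm,2pm,2pm) (6pm,5pm,6pm,4pm,2pm,2pm) (6pm,5pm,6pm,5pm,2pm,2pm) — 18.
OffsitePrep=3pm: (5pm,4pm,5pm,4pm,3pm,3pm) (5pm,4pm,5pm,6pm,3pm,3pm) (6pm,4pm,6pm,4pm,3pm,3pm) (6pm,4pm,6pm,5pm,3pm,3pm) (6pm,5pm,6pm,4pm,3pm,3pm) (6pm,5pm,6pm,5pm,3pm,3pm) — 6.
OffsitePrep=4pm: (6pm,5pm,6pm,5pm,4pm,4pm) — 1.
Summing: 18 + 6 + 1 = 25.

25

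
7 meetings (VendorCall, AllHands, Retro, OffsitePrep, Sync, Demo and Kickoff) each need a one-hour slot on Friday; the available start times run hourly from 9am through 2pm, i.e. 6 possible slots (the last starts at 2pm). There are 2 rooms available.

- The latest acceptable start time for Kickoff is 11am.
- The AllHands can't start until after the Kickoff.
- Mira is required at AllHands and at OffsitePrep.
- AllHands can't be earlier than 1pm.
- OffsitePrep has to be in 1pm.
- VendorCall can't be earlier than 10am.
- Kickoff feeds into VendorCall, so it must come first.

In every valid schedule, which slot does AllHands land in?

2pm

AllHands's window is 1pm–2pm.
OffsitePrep is fixed at 1pm, and AllHands can't share a slot with OffsitePrep.
So AllHands must be 2pm.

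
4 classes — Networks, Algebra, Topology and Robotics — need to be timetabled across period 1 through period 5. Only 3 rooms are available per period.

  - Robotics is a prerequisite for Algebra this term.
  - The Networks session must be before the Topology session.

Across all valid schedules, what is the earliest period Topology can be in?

Precedence pushes Topology to at least period 2.
Topology at period 2 is achievable: Networks -> period 1, Algebra -> period 2, Robotics -> period 1, Topology -> period 2.

period 2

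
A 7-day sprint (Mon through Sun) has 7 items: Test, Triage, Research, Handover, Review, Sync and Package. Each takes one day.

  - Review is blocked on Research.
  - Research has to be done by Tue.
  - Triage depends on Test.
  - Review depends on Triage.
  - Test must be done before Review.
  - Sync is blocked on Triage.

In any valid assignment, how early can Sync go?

Wed

Precedence pushes Sync to at least Wed.
Sync at Wed is achievable: Review in Wed, Sync in Wed, Triage in Tue, Research in Mon, Handover in Mon, Test in Mon, Package in Mon.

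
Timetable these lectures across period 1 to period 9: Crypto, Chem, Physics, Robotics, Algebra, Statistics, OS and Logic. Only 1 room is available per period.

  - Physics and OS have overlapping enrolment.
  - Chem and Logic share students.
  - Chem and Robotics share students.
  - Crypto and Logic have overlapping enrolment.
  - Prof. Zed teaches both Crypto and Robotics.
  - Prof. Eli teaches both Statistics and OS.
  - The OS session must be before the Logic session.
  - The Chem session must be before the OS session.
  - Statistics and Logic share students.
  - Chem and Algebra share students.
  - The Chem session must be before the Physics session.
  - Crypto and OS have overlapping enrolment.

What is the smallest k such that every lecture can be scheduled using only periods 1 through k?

The precedence chain requires at least 3 distinct periods.
With at most 1 per period and 8 lectures, at least 8 periods are needed.
8 works (last occupied period: period 8): for example Chem in period 1, Robotics in period 6, Physics in period 3, Logic in period 4, Statistics in period 8, Crypto in period 5, Algebra in period 7, OS in period 2.

8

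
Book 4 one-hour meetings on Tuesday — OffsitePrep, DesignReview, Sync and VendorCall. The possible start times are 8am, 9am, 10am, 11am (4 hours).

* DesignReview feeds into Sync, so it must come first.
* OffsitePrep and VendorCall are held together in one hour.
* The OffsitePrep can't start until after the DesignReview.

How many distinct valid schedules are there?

14

Splitting on OffsitePrep: it can be 9am (3), 10am (5), 11am (6). Listing each branch's schedules as (DesignReview, Sync, VendorCall):
OffsitePrep=9am: (8am,9am,9am) (8am,10am,9am) (8am,11am,9am) — 3.
OffsitePrep=10am: (8am,9am,10am) (8am,10am,10am) (8am,11am,10am) (9am,10am,10am) (9am,11am,10am) — 5.
OffsitePrep=11am: (8am,9am,11am) (8am,10am,11am) (8am,11am,11am) (9am,10am,11am) (9am,11am,11am) (10am,11am,11am) — 6.
Summing: 3 + 5 + 6 = 14.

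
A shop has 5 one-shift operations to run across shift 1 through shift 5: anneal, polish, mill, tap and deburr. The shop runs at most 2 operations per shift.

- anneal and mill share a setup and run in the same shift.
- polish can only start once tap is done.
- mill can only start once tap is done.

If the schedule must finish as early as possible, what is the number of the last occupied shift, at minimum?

3

The precedence chain requires at least 2 distinct shifts.
With at most 2 per shift and 5 operations, at least 3 shifts are needed.
3 works (last occupied shift: shift 3): for example mill in shift 3, tap in shift 1, polish in shift 2, deburr in shift 1, anneal in shift 3.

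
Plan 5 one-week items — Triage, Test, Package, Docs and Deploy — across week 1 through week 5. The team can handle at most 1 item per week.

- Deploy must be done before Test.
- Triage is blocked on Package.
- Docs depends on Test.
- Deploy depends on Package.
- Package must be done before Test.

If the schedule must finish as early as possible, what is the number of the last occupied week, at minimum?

The precedence chain requires at least 4 distinct weeks.
With at most 1 per week and 5 work items, at least 5 weeks are needed.
5 works (last occupied week: week 5): for example Triage in week 4, Test in week 3, Docs in week 5, Package in week 1, Deploy in week 2.

week 5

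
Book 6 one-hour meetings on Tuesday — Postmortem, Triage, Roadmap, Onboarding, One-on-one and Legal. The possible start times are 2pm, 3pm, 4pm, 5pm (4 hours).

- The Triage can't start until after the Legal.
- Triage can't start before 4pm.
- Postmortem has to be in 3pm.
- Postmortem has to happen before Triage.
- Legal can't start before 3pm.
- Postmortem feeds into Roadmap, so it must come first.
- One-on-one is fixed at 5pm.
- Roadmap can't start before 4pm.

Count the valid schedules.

Splitting on Triage: it can be 4pm (8), 5pm (16). Listing each branch's schedules as (Postmortem, Roadmap, Onboarding, One-on-one, Legal):
Triage=4pm: (3pm,4pm,2pm,5pm,3pm) (3pm,4pm,3pm,5pm,3pm) (3pm,4pm,4pm,5pm,3pm) (3pm,4pm,5pm,5pm,3pm) (3pm,5pm,2pm,5pm,3pm) (3pm,5pm,3pm,5pm,3pm) (3pm,5pm,4pm,5pm,3pm) (3pm,5pm,5pm,5pm,3pm) — 8.
Triage=5pm: (3pm,4pm,2pm,5pm,3pm) (3pm,4pm,2pm,5pm,4pm) (3pm,4pm,3pm,5pm,3pm) (3pm,4pm,3pm,5pm,4pm) (3pm,4pm,4pm,5pm,3pm) (3pm,4pm,4pm,5pm,4pm) (3pm,4pm,5pm,5pm,3pm) (3pm,4pm,5pm,5pm,4pm) (3pm,5pm,2pm,5pm,3pm) (3pm,5pm,2pm,5pm,4pm) (3pm,5pm,3pm,5pm,3pm) (3pm,5pm,3pm,5pm,4pm) (3pm,5pm,4pm,5pm,3pm) (3pm,5pm,4pm,5pm,4pm) (3pm,5pm,5pm,5pm,3pm) (3pm,5pm,5pm,5pm,4pm) — 16.
Summing: 8 + 16 = 24.

24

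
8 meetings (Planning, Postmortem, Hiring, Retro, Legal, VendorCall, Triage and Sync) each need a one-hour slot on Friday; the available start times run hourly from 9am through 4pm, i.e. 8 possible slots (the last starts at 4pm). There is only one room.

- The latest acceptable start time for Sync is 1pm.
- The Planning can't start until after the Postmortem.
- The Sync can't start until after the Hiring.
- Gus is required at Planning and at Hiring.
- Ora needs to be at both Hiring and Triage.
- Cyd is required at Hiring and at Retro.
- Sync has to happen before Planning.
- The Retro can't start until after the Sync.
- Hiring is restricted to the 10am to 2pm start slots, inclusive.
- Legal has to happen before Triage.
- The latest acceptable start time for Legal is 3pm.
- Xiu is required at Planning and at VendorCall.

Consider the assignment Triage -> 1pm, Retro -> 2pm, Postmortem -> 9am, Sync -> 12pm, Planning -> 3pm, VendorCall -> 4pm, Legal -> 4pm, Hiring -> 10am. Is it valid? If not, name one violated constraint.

The Planning can't start until after the Postmortem — holds.
Gus is required at Planning and at Hiring — holds.
The Retro can't start until after the Sync — holds.
There is only one room — violated.
The latest acceptable start time for Legal is 3pm — violated.
Xiu is required at Planning and at VendorCall — holds.
The latest acceptable start time for Sync is 1pm — holds.
Sync has to happen before Planning — holds.
The Sync can't start until after the Hiring — holds.
Ora needs to be at both Hiring and Triage — holds.
Cyd is required at Hiring and at Retro — holds.
Hiring is restricted to the 10am to 2pm start slots, inclusive — holds.
Legal has to happen before Triage — violated.

No — it violates: The latest acceptable start time for Legal is 3pm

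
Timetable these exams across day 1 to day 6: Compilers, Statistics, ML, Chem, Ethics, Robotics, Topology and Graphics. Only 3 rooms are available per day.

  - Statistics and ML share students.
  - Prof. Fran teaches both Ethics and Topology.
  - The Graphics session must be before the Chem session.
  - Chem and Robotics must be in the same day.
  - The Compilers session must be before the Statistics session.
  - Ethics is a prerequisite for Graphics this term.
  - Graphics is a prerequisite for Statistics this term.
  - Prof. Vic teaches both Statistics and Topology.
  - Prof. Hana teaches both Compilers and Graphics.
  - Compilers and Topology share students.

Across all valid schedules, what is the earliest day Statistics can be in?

Precedence pushes Statistics to at least day 3.
Statistics at day 3 is achievable: Graphics=day 2; Statistics=day 3; Chem=day 3; Ethics=day 1; Robotics=day 3; ML=day 1; Compilers=day 1; Topology=day 2.

day 3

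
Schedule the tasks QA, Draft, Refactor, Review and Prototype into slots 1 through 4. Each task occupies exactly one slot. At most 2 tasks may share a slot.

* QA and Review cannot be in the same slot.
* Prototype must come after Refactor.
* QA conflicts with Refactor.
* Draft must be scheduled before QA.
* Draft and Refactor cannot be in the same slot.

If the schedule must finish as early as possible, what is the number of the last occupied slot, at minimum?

The precedence chain requires at least 2 distinct slots.
With at most 2 per slot and 5 tasks, at least 3 slots are needed.
3 works (last occupied slot: 3): for example Review -> 1; Refactor -> 2; QA -> 3; Draft -> 1; Prototype -> 3.

3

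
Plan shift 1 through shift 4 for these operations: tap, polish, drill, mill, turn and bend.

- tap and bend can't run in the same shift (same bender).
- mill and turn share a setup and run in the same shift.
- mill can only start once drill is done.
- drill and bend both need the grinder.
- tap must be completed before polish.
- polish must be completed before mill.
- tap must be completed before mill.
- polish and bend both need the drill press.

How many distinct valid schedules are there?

Splitting on tap: it can be shift 1 (14), shift 2 (5). Listing each branch's schedules as (polish, drill, mill, turn, bend) by shift number:
tap=shift 1: (2,1,3,3,3) (2,1,3,3,4) (2,1,4,4,3) (2,1,4,4,4) (2,2,3,3,3) (2,2,3,3,4) (2,2,4,4,3) (2,2,4,4,4) (2,3,4,4,4) (3,1,4,4,2) (3,1,4,4,4) (3,2,4,4,4) (3,3,4,4,2) (3,3,4,4,4) — 14.
tap=shift 2: (3,1,4,4,4) (3,2,4,4,1) (3,2,4,4,4) (3,3,4,4,1) (3,3,4,4,4) — 5.
Summing: 14 + 5 = 19.

19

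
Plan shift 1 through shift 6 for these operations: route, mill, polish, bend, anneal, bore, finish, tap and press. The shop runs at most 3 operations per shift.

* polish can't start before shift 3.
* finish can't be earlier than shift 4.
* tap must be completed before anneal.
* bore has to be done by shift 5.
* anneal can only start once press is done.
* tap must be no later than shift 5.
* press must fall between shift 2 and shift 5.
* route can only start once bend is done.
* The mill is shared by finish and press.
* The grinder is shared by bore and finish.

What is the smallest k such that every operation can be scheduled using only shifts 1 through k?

The precedence chain requires at least 2 distinct shifts.
With at most 3 per shift and 9 operations, at least 3 shifts are needed.
finish can't be placed before shift 4, so the schedule must run through at least shift 4.
4 works (last occupied shift: shift 4): for example bend -> shift 1, bore -> shift 2, route -> shift 2, anneal -> shift 3, polish -> shift 3, tap -> shift 1, press -> shift 2, mill -> shift 1, finish -> shift 4.

4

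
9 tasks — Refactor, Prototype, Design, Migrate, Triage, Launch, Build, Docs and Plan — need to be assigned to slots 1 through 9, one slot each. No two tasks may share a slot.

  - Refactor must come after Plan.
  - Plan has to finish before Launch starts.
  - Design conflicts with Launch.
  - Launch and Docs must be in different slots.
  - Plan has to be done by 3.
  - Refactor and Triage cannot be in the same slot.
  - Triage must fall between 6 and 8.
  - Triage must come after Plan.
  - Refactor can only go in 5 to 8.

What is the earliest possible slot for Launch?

2

Precedence pushes Launch to at least 2.
Launch at 2 is achievable: Build=8, Launch=2, Docs=9, Migrate=7, Triage=6, Plan=1, Design=4, Prototype=3, Refactor=5.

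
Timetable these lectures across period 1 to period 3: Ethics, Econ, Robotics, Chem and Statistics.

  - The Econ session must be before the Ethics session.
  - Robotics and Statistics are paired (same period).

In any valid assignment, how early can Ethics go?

Precedence pushes Ethics to at least period 2.
Ethics at period 2 is achievable: Statistics -> period 1, Robotics -> period 1, Ethics -> period 2, Chem -> period 1, Econ -> period 1.

period 2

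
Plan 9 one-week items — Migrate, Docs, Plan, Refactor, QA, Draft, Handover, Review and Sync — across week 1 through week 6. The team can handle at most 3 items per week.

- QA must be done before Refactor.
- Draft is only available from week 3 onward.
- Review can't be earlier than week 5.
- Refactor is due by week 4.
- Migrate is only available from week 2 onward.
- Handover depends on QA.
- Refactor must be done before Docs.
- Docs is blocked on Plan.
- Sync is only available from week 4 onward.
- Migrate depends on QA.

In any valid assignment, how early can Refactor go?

week 2

Precedence pushes Refactor to at least week 2; Refactor's own window allows nothing later than week 4.
Refactor at week 2 is achievable: Refactor=week 2, Review=week 5, Sync=week 4, Plan=week 1, Docs=week 3, Handover=week 2, Migrate=week 2, Draft=week 3, QA=week 1.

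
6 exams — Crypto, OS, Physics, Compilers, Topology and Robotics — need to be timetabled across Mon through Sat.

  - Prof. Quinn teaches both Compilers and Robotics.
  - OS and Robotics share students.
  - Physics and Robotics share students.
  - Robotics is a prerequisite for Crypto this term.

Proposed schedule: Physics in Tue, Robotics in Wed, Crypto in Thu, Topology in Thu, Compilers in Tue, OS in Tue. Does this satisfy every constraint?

Robotics is a prerequisite for Crypto this term — holds.
Physics and Robotics share students — holds.
Prof. Quinn teaches both Compilers and Robotics — holds.
OS and Robotics share students — holds.

Yes, all constraints hold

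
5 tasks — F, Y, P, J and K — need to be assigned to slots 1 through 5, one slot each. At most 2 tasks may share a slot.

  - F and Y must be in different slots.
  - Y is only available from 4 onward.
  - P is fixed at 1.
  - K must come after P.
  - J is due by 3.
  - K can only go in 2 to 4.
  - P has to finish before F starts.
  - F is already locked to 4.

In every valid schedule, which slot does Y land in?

Y's window is 4–5.
F is fixed at 4, and Y can't share a slot with F.
So Y must be 5.

5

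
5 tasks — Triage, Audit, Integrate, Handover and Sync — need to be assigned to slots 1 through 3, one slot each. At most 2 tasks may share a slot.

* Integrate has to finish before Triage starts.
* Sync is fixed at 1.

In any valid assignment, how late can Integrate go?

Downstream work caps Integrate at 2.
Integrate at 2 is achievable: Handover in 2, Triage in 3, Sync in 1, Audit in 1, Integrate in 2.

2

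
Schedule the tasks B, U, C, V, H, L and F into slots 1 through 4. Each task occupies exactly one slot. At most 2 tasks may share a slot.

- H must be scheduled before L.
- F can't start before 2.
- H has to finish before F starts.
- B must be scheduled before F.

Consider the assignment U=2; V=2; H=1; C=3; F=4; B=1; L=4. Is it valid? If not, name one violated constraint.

B must be scheduled before F — holds.
At most 2 tasks may share a slot — holds.
F can't start before 2 — holds.
H has to finish before F starts — holds.
H must be scheduled before L — holds.

Yes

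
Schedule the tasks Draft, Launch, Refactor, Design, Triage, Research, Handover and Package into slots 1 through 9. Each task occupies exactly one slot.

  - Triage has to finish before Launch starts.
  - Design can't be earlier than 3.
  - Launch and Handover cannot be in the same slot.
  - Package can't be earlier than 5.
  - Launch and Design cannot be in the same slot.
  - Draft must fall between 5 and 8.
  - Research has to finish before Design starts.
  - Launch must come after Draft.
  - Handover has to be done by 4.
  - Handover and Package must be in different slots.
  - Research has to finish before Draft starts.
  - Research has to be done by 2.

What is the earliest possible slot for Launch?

Precedence pushes Launch to at least 6.
Launch at 6 is achievable: Launch=6, Handover=1, Package=5, Refactor=1, Research=1, Triage=1, Draft=5, Design=3.

6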